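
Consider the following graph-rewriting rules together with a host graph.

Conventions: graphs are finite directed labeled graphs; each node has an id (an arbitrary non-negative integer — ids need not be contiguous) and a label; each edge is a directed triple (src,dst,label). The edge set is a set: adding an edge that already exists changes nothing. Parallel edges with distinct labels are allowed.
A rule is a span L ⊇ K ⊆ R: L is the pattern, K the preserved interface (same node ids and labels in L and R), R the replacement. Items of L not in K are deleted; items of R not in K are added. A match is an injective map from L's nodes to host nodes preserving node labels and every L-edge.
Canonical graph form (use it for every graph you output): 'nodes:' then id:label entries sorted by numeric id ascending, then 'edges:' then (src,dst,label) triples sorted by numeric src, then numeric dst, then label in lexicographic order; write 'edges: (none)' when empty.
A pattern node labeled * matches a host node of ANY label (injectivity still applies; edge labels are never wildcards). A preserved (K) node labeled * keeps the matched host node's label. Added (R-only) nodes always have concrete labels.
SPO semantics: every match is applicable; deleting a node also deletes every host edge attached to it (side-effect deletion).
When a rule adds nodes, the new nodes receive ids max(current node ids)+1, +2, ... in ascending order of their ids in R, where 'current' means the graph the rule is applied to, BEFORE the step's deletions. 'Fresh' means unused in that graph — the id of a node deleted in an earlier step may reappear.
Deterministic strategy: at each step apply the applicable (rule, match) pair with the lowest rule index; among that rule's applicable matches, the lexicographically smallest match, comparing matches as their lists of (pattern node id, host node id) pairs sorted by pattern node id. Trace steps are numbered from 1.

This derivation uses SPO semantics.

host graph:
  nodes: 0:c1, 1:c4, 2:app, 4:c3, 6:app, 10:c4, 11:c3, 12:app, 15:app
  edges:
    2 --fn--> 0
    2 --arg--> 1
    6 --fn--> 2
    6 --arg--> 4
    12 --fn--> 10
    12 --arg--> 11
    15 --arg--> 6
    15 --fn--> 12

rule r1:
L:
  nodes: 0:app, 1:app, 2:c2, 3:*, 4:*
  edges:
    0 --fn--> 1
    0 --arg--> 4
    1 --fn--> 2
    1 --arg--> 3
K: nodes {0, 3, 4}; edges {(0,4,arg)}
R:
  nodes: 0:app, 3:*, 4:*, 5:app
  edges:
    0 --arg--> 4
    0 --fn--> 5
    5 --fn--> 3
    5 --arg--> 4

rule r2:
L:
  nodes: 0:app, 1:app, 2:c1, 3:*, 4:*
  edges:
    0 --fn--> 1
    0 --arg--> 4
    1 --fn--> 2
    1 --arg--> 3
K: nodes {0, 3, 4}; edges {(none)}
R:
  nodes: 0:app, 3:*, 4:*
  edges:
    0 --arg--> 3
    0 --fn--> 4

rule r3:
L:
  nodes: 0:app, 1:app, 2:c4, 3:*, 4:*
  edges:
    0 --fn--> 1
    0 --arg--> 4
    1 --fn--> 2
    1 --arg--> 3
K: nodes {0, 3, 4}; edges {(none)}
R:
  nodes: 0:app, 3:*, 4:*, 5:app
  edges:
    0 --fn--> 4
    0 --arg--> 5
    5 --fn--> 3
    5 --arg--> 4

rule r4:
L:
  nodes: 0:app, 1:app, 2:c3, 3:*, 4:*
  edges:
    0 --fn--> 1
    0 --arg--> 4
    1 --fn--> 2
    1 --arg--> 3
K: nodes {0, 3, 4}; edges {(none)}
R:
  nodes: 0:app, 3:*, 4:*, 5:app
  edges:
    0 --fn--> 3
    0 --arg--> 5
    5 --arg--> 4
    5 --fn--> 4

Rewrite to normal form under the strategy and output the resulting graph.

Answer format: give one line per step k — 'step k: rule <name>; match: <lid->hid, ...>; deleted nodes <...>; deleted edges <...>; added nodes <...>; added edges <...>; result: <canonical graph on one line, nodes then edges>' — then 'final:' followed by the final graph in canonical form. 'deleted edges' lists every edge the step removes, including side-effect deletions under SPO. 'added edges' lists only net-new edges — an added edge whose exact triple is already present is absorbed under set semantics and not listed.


step 1: rule r2; match: 0->6, 1->2, 2->0, 3->1, 4->4; deleted nodes 0, 2; deleted edges (2,0,fn); (2,1,arg); (6,2,fn); (6,4,arg); added nodes (none); added edges (6,1,arg); (6,4,fn); result: nodes: 1:c4, 4:c3, 6:app, 10:c4, 11:c3, 12:app, 15:app edges: (6,1,arg); (6,4,fn); (12,10,fn); (12,11,arg); (15,6,arg); (15,12,fn)
step 2: rule r3; match: 0->15, 1->12, 2->10, 3->11, 4->6; deleted nodes 10, 12; deleted edges (12,10,fn); (12,11,arg); (15,6,arg); (15,12,fn); added nodes 16; added edges (15,6,fn); (15,16,arg); (16,6,arg); (16,11,fn); result: nodes: 1:c4, 4:c3, 6:app, 11:c3, 15:app, 16:app edges: (6,1,arg); (6,4,fn); (15,6,fn); (15,16,arg); (16,6,arg); (16,11,fn)
step 3: rule r4; match: 0->15, 1->6, 2->4, 3->1, 4->16; deleted nodes 4, 6; deleted edges (6,1,arg); (6,4,fn); (15,6,fn); (15,16,arg); (16,6,arg); added nodes 17; added edges (15,1,fn); (15,17,arg); (17,16,arg); (17,16,fn); result: nodes: 1:c4, 11:c3, 15:app, 16:app, 17:app edges: (15,1,fn); (15,17,arg); (16,11,fn); (17,16,arg); (17,16,fn)
final:
nodes: 1:c4, 11:c3, 15:app, 16:app, 17:app
edges: (15,1,fn); (15,17,arg); (16,11,fn); (17,16,arg); (17,16,fn)


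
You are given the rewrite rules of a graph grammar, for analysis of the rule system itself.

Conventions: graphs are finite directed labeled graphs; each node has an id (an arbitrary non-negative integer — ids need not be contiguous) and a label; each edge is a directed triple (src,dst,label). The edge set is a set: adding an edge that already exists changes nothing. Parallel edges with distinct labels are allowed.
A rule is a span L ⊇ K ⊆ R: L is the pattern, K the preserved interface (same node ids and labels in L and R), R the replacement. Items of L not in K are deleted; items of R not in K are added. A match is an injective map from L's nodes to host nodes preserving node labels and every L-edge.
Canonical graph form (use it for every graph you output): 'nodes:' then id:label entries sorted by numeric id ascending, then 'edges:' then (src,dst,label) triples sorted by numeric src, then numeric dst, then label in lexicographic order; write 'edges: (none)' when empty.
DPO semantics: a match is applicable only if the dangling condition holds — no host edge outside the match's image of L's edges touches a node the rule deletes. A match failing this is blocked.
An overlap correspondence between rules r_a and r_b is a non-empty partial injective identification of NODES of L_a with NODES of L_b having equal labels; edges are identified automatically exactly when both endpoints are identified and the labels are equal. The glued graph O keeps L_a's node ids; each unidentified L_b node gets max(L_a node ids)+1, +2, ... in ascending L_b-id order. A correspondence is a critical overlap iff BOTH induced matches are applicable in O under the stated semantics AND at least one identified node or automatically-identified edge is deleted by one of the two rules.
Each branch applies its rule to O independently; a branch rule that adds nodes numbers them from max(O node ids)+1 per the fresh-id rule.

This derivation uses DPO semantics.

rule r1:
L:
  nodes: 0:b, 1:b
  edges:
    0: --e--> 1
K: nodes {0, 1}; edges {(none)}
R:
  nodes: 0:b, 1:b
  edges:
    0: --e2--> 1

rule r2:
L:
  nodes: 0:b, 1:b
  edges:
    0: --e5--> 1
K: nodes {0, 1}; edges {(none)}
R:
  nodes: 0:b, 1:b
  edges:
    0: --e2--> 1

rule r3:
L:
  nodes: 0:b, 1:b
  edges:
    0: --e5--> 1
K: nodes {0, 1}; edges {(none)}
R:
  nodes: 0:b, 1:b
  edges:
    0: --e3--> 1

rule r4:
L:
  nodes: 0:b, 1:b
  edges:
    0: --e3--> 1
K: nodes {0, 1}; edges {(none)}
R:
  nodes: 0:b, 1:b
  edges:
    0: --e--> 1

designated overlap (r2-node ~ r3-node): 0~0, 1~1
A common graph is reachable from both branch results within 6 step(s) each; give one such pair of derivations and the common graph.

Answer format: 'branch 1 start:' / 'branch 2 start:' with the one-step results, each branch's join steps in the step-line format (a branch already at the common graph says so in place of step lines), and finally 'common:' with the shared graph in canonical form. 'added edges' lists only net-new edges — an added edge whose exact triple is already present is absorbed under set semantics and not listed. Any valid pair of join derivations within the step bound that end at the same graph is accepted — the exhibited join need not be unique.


branch 1 start:
nodes: 0:b, 1:b
edges: (0,1,e2)
branch 2 start:
nodes: 0:b, 1:b
edges: (0,1,e3)
branch 1: already at the common graph (0 steps)
branch 2 step 1: rule r4; match: 0->0, 1->1; deleted nodes (none); deleted edges (0,1,e3); added nodes (none); added edges (0,1,e); result: nodes: 0:b, 1:b edges: (0,1,e)
branch 2 step 2: rule r1; match: 0->0, 1->1; deleted nodes (none); deleted edges (0,1,e); added nodes (none); added edges (0,1,e2); result: nodes: 0:b, 1:b edges: (0,1,e2)
common:
nodes: 0:b, 1:b
edges: (0,1,e2)


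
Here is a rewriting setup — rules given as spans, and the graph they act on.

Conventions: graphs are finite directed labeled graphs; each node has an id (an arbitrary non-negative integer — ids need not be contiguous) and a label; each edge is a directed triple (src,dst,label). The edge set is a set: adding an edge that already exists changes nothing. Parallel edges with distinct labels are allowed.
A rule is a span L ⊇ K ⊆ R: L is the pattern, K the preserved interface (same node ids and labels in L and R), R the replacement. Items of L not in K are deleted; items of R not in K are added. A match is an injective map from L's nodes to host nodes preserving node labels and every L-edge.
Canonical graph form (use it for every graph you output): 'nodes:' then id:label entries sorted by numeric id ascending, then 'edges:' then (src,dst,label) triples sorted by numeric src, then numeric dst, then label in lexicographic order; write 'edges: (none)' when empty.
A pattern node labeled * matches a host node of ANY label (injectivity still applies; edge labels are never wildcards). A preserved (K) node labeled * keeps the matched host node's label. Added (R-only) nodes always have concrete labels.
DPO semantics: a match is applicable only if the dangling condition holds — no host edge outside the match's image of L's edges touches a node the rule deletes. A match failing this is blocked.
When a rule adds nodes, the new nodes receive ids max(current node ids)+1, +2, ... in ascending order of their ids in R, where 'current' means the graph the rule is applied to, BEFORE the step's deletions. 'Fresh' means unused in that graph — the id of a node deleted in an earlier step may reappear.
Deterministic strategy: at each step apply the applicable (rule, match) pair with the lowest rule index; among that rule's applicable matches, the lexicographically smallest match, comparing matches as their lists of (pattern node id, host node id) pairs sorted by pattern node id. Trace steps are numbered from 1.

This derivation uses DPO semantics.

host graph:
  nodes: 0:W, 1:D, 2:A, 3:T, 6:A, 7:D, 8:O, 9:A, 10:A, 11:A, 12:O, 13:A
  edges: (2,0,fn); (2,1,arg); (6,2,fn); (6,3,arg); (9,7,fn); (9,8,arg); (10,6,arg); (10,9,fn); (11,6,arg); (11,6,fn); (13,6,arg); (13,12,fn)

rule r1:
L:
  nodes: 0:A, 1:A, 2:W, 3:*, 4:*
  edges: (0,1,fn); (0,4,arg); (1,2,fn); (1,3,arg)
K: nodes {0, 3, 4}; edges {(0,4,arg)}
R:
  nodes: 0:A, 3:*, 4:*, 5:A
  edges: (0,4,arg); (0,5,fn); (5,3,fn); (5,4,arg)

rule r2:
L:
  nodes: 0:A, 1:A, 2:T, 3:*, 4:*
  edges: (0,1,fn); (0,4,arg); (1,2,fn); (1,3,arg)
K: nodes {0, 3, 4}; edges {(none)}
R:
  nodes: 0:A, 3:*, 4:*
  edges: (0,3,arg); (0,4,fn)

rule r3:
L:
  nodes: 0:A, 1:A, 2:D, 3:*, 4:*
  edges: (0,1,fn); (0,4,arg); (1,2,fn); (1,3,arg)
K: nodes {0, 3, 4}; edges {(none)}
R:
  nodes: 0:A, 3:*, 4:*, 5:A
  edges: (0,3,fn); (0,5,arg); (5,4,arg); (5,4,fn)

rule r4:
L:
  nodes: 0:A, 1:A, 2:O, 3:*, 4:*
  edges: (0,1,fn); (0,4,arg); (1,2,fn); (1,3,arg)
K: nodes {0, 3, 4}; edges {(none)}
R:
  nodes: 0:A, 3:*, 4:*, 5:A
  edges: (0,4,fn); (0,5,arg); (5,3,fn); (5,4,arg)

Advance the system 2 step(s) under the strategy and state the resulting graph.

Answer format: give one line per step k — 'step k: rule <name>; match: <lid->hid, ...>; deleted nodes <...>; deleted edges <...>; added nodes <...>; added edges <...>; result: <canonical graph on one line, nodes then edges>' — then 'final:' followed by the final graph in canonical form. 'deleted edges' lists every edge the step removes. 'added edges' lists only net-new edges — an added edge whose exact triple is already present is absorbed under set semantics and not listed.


step 1: rule r1; match: 0->6, 1->2, 2->0, 3->1, 4->3; deleted nodes 0, 2; deleted edges (2,0,fn); (2,1,arg); (6,2,fn); added nodes 14; added edges (6,14,fn); (14,1,fn); (14,3,arg); result: nodes: 1:D, 3:T, 6:A, 7:D, 8:O, 9:A, 10:A, 11:A, 12:O, 13:A, 14:A edges: (6,3,arg); (6,14,fn); (9,7,fn); (9,8,arg); (10,6,arg); (10,9,fn); (11,6,arg); (11,6,fn); (13,6,arg); (13,12,fn); (14,1,fn); (14,3,arg)
step 2: rule r3; match: 0->10, 1->9, 2->7, 3->8, 4->6; deleted nodes 7, 9; deleted edges (9,7,fn); (9,8,arg); (10,6,arg); (10,9,fn); added nodes 15; added edges (10,8,fn); (10,15,arg); (15,6,arg); (15,6,fn); result: nodes: 1:D, 3:T, 6:A, 8:O, 10:A, 11:A, 12:O, 13:A, 14:A, 15:A edges: (6,3,arg); (6,14,fn); (10,8,fn); (10,15,arg); (11,6,arg); (11,6,fn); (13,6,arg); (13,12,fn); (14,1,fn); (14,3,arg); (15,6,arg); (15,6,fn)
final:
nodes: 1:D, 3:T, 6:A, 8:O, 10:A, 11:A, 12:O, 13:A, 14:A, 15:A
edges: (6,3,arg); (6,14,fn); (10,8,fn); (10,15,arg); (11,6,arg); (11,6,fn); (13,6,arg); (13,12,fn); (14,1,fn); (14,3,arg); (15,6,arg); (15,6,fn)


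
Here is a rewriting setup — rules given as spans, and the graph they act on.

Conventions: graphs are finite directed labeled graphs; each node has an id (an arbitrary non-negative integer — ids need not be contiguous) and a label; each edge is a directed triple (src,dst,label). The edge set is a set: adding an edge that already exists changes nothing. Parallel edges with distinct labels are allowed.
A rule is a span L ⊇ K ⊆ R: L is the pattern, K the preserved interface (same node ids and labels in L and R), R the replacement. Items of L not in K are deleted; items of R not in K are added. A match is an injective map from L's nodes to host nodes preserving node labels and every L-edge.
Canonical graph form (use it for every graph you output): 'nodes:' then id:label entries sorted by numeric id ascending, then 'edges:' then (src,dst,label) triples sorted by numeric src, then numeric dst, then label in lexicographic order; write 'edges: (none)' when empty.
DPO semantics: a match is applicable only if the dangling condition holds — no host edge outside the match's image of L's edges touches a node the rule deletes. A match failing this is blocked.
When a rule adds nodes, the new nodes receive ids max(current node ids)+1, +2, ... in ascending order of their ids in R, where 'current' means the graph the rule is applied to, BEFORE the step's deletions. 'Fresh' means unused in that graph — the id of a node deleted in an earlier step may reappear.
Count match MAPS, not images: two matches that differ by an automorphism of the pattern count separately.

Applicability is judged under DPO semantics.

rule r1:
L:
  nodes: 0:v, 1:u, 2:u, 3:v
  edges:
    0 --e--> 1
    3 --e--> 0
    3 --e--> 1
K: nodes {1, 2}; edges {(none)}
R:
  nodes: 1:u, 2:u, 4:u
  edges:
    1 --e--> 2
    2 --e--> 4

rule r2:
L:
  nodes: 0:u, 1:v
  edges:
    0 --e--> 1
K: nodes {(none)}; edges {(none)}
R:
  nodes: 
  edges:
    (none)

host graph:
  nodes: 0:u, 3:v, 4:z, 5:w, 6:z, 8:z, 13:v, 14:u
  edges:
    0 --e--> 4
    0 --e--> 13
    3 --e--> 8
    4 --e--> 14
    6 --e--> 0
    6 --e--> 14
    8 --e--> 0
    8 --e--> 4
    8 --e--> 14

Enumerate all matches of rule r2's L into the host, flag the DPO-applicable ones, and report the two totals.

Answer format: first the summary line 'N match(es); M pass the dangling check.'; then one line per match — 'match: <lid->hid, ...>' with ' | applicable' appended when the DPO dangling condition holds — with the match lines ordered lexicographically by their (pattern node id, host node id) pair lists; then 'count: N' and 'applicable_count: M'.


1 match(es); 0 pass the dangling check.
match: 0->0, 1->13
count: 1
applicable_count: 0


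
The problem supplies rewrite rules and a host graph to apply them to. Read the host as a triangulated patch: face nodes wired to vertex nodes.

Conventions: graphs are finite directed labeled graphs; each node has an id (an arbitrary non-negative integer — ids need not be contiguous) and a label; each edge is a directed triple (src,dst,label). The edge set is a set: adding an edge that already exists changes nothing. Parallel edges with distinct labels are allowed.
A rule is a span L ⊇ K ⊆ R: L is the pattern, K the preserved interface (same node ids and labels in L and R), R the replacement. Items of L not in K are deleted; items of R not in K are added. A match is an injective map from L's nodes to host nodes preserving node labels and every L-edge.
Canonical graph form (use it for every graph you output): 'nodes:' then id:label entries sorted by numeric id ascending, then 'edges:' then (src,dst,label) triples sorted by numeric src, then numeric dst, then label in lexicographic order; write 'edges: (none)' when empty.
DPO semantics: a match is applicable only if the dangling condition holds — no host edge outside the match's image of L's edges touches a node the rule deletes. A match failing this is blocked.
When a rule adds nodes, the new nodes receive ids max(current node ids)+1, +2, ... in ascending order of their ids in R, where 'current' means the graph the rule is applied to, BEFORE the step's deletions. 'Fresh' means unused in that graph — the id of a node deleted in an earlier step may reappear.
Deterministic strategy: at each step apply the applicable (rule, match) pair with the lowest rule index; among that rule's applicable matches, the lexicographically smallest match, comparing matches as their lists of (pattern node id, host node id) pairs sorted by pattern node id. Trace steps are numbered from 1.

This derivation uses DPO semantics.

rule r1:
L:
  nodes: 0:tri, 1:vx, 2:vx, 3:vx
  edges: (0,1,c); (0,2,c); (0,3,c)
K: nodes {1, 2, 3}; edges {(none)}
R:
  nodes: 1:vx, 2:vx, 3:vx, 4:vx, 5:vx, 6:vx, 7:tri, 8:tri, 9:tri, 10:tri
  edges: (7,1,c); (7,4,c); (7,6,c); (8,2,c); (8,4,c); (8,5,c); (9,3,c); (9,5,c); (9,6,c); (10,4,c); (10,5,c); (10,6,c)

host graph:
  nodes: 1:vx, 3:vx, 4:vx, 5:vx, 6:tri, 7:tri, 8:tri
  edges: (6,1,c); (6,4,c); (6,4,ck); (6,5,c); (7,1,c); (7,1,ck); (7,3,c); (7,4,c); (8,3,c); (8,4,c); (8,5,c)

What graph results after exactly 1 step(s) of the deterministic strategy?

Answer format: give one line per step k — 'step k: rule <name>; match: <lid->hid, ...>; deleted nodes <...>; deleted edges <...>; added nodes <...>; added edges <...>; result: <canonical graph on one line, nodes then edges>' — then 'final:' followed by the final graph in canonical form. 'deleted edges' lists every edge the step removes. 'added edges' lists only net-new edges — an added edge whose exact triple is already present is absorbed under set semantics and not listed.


step 1: rule r1; match: 0->8, 1->3, 2->4, 3->5; deleted nodes 8; deleted edges (8,3,c); (8,4,c); (8,5,c); added nodes 9, 10, 11, 12, 13, 14, 15; added edges (12,3,c); (12,9,c); (12,11,c); (13,4,c); (13,9,c); (13,10,c); (14,5,c); (14,10,c); (14,11,c); (15,9,c); (15,10,c); (15,11,c); result: nodes: 1:vx, 3:vx, 4:vx, 5:vx, 6:tri, 7:tri, 9:vx, 10:vx, 11:vx, 12:tri, 13:tri, 14:tri, 15:tri edges: (6,1,c); (6,4,c); (6,4,ck); (6,5,c); (7,1,c); (7,1,ck); (7,3,c); (7,4,c); (12,3,c); (12,9,c); (12,11,c); (13,4,c); (13,9,c); (13,10,c); (14,5,c); (14,10,c); (14,11,c); (15,9,c); (15,10,c); (15,11,c)
final:
nodes: 1:vx, 3:vx, 4:vx, 5:vx, 6:tri, 7:tri, 9:vx, 10:vx, 11:vx, 12:tri, 13:tri, 14:tri, 15:tri
edges: (6,1,c); (6,4,c); (6,4,ck); (6,5,c); (7,1,c); (7,1,ck); (7,3,c); (7,4,c); (12,3,c); (12,9,c); (12,11,c); (13,4,c); (13,9,c); (13,10,c); (14,5,c); (14,10,c); (14,11,c); (15,9,c); (15,10,c); (15,11,c)


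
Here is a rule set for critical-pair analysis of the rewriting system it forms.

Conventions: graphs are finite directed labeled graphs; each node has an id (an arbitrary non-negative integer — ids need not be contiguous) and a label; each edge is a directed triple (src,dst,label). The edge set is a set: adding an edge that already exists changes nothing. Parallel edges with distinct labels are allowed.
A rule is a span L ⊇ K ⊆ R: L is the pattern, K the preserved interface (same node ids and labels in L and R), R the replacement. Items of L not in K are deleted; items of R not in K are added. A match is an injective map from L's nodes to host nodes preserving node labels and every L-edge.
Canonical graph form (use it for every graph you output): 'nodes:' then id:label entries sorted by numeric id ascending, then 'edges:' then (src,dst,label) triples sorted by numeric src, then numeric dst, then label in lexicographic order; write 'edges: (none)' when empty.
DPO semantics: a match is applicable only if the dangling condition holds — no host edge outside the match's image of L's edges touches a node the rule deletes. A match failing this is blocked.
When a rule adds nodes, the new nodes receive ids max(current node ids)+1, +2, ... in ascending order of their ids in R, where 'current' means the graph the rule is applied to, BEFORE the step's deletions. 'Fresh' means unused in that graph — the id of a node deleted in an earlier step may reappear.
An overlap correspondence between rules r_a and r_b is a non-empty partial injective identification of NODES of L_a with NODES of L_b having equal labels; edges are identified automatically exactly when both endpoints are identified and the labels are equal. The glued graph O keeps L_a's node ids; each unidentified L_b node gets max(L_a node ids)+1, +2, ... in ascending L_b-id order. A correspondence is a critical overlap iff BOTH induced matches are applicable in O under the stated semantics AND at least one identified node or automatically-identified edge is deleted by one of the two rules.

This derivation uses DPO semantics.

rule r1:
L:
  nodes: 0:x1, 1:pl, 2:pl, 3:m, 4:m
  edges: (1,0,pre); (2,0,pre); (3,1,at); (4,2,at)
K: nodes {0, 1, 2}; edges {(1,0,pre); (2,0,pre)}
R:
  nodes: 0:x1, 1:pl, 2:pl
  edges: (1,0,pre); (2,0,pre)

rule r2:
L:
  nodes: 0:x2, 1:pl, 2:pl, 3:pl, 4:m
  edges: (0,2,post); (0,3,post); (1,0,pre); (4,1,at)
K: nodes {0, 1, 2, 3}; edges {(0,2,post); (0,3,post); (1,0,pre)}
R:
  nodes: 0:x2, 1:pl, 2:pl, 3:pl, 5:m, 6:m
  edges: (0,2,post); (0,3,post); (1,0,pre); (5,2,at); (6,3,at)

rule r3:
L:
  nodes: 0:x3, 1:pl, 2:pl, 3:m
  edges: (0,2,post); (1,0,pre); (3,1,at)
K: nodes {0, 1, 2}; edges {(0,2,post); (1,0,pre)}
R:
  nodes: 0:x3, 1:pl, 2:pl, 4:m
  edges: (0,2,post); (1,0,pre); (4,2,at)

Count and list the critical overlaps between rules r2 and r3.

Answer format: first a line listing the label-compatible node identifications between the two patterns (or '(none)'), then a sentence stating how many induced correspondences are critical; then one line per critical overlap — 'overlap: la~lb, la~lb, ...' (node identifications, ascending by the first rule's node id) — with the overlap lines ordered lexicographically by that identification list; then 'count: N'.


label-compatible node identifications between L(r2) and L(r3): 1~1, 1~2, 2~1, 2~2, 3~1, 3~2, 4~3
3 of the induced correspondences are critical overlaps of r2 and r3.
overlap: 1~1, 2~2, 4~3
overlap: 1~1, 3~2, 4~3
overlap: 1~1, 4~3
count: 3


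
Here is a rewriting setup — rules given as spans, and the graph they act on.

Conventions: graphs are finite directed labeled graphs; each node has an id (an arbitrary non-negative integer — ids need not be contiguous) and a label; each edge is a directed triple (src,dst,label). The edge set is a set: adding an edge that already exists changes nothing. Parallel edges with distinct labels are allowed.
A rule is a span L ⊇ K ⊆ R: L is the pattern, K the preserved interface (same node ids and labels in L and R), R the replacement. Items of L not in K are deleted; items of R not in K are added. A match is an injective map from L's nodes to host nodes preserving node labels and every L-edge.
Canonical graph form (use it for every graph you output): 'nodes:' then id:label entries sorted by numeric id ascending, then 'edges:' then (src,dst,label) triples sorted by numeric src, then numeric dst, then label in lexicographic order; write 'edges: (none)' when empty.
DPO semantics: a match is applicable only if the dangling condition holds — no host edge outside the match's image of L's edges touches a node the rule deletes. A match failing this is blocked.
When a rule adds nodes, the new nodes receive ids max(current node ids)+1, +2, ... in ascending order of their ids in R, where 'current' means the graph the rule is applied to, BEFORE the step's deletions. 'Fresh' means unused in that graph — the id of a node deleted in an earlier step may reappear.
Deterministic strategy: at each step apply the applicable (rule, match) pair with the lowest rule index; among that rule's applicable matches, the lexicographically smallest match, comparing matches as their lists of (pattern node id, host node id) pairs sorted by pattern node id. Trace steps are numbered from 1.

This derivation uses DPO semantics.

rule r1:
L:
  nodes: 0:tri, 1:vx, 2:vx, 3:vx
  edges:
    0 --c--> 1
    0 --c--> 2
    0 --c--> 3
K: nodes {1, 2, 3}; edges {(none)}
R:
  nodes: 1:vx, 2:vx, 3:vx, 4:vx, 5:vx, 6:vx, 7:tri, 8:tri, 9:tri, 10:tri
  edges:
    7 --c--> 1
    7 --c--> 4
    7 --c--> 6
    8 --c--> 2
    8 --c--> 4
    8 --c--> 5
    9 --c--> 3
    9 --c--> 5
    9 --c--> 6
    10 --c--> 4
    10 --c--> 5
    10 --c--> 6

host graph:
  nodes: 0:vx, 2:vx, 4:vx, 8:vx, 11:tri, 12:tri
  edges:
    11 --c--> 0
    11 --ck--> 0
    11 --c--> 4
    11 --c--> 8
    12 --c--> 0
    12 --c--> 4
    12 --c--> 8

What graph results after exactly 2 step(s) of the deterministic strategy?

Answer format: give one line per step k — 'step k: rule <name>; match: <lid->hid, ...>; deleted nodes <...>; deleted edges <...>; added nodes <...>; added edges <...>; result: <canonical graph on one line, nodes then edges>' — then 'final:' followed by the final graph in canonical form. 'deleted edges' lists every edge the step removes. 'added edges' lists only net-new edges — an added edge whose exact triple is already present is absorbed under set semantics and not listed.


step 1: rule r1; match: 0->12, 1->0, 2->4, 3->8; deleted nodes 12; deleted edges (12,0,c); (12,4,c); (12,8,c); added nodes 13, 14, 15, 16, 17, 18, 19; added edges (16,0,c); (16,13,c); (16,15,c); (17,4,c); (17,13,c); (17,14,c); (18,8,c); (18,14,c); (18,15,c); (19,13,c); (19,14,c); (19,15,c); result: nodes: 0:vx, 2:vx, 4:vx, 8:vx, 11:tri, 13:vx, 14:vx, 15:vx, 16:tri, 17:tri, 18:tri, 19:tri edges: (11,0,c); (11,0,ck); (11,4,c); (11,8,c); (16,0,c); (16,13,c); (16,15,c); (17,4,c); (17,13,c); (17,14,c); (18,8,c); (18,14,c); (18,15,c); (19,13,c); (19,14,c); (19,15,c)
step 2: rule r1; match: 0->16, 1->0, 2->13, 3->15; deleted nodes 16; deleted edges (16,0,c); (16,13,c); (16,15,c); added nodes 20, 21, 22, 23, 24, 25, 26; added edges (23,0,c); (23,20,c); (23,22,c); (24,13,c); (24,20,c); (24,21,c); (25,15,c); (25,21,c); (25,22,c); (26,20,c); (26,21,c); (26,22,c); result: nodes: 0:vx, 2:vx, 4:vx, 8:vx, 11:tri, 13:vx, 14:vx, 15:vx, 17:tri, 18:tri, 19:tri, 20:vx, 21:vx, 22:vx, 23:tri, 24:tri, 25:tri, 26:tri edges: (11,0,c); (11,0,ck); (11,4,c); (11,8,c); (17,4,c); (17,13,c); (17,14,c); (18,8,c); (18,14,c); (18,15,c); (19,13,c); (19,14,c); (19,15,c); (23,0,c); (23,20,c); (23,22,c); (24,13,c); (24,20,c); (24,21,c); (25,15,c); (25,21,c); (25,22,c); (26,20,c); (26,21,c); (26,22,c)
final:
nodes: 0:vx, 2:vx, 4:vx, 8:vx, 11:tri, 13:vx, 14:vx, 15:vx, 17:tri, 18:tri, 19:tri, 20:vx, 21:vx, 22:vx, 23:tri, 24:tri, 25:tri, 26:tri
edges: (11,0,c); (11,0,ck); (11,4,c); (11,8,c); (17,4,c); (17,13,c); (17,14,c); (18,8,c); (18,14,c); (18,15,c); (19,13,c); (19,14,c); (19,15,c); (23,0,c); (23,20,c); (23,22,c); (24,13,c); (24,20,c); (24,21,c); (25,15,c); (25,21,c); (25,22,c); (26,20,c); (26,21,c); (26,22,c)


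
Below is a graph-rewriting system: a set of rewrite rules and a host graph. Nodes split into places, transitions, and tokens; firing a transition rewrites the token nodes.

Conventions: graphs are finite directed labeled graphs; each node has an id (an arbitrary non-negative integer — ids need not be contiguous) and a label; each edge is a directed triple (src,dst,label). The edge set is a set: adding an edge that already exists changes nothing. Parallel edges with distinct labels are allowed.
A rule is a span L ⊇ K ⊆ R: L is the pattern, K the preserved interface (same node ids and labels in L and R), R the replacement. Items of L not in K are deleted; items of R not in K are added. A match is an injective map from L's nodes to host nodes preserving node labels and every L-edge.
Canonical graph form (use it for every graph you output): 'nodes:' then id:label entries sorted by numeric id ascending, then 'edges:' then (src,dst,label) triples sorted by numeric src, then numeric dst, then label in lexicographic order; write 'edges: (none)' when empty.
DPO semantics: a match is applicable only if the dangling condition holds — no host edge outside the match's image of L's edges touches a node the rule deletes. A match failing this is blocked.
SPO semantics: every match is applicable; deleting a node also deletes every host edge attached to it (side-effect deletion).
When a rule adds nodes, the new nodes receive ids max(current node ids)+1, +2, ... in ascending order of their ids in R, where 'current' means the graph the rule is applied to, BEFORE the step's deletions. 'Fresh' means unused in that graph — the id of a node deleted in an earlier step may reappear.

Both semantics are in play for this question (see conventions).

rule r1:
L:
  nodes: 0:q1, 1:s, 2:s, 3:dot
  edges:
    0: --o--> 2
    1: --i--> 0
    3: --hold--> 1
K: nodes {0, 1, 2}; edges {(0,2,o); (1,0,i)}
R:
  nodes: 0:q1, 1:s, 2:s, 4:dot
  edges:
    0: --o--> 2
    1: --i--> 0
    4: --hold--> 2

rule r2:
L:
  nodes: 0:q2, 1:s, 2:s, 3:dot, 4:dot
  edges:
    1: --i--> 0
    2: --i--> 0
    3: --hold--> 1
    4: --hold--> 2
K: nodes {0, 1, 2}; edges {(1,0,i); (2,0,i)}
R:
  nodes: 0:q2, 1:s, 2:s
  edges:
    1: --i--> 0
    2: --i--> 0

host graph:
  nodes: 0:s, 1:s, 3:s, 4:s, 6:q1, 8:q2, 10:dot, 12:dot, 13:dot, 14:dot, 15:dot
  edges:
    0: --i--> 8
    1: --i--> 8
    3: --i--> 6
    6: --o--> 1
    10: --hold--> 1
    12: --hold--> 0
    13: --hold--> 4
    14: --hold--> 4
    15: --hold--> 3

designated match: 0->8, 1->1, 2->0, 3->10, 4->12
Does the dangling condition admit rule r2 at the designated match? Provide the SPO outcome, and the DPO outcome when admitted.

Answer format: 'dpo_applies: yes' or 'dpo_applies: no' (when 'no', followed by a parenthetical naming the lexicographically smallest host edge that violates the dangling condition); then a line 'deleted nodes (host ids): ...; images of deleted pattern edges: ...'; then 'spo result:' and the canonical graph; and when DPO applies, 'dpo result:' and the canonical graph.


dpo_applies: yes
deleted nodes (host ids): 10, 12; images of deleted pattern edges: (10,1,hold); (12,0,hold)
spo result:
nodes: 0:s, 1:s, 3:s, 4:s, 6:q1, 8:q2, 13:dot, 14:dot, 15:dot
edges: (0,8,i); (1,8,i); (3,6,i); (6,1,o); (13,4,hold); (14,4,hold); (15,3,hold)
dpo result:
nodes: 0:s, 1:s, 3:s, 4:s, 6:q1, 8:q2, 13:dot, 14:dot, 15:dot
edges: (0,8,i); (1,8,i); (3,6,i); (6,1,o); (13,4,hold); (14,4,hold); (15,3,hold)


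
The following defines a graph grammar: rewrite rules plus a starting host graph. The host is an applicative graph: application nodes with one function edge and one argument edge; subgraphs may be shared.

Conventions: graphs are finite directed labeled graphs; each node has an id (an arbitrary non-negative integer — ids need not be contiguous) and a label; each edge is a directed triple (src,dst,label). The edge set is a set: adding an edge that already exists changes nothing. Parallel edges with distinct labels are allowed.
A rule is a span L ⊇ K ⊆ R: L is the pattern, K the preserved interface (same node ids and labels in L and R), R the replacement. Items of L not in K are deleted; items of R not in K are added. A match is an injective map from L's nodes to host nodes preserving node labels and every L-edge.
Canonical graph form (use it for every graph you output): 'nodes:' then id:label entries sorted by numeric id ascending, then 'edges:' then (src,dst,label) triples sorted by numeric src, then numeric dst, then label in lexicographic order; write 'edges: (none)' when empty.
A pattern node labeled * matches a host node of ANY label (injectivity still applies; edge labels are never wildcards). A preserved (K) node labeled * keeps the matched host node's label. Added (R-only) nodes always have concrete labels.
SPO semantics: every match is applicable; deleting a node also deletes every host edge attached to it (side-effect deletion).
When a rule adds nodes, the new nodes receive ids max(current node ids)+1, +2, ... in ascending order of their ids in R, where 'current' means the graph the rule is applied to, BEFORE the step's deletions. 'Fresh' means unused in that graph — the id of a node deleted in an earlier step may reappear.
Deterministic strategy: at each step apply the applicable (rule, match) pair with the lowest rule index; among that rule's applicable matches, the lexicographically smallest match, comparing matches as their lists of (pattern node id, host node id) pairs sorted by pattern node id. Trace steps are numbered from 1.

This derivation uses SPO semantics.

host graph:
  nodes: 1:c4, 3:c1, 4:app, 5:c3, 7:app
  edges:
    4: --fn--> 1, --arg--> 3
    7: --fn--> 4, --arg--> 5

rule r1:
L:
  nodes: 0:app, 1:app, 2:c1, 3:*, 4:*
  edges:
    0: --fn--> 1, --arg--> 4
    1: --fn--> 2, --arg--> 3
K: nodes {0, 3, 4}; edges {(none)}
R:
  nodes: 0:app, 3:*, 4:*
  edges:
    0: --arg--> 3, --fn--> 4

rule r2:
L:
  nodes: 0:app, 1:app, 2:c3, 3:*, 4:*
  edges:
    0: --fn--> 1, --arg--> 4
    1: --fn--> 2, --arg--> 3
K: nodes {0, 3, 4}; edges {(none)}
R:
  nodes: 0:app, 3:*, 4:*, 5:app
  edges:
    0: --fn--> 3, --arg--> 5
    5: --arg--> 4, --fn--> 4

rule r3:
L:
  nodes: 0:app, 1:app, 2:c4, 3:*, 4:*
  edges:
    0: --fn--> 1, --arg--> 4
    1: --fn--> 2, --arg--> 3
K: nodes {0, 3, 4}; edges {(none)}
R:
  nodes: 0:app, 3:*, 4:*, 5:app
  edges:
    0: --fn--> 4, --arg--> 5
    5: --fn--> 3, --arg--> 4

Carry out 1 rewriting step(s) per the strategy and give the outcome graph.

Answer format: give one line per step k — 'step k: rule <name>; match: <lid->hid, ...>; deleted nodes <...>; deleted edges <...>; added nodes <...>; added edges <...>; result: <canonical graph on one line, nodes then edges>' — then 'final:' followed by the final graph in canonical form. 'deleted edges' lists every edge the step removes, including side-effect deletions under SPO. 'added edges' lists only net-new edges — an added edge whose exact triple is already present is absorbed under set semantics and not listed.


step 1: rule r3; match: 0->7, 1->4, 2->1, 3->3, 4->5; deleted nodes 1, 4; deleted edges (4,1,fn); (4,3,arg); (7,4,fn); (7,5,arg); added nodes 8; added edges (7,5,fn); (7,8,arg); (8,3,fn); (8,5,arg); result: nodes: 3:c1, 5:c3, 7:app, 8:app edges: (7,5,fn); (7,8,arg); (8,3,fn); (8,5,arg)
final:
nodes: 3:c1, 5:c3, 7:app, 8:app
edges: (7,5,fn); (7,8,arg); (8,3,fn); (8,5,arg)


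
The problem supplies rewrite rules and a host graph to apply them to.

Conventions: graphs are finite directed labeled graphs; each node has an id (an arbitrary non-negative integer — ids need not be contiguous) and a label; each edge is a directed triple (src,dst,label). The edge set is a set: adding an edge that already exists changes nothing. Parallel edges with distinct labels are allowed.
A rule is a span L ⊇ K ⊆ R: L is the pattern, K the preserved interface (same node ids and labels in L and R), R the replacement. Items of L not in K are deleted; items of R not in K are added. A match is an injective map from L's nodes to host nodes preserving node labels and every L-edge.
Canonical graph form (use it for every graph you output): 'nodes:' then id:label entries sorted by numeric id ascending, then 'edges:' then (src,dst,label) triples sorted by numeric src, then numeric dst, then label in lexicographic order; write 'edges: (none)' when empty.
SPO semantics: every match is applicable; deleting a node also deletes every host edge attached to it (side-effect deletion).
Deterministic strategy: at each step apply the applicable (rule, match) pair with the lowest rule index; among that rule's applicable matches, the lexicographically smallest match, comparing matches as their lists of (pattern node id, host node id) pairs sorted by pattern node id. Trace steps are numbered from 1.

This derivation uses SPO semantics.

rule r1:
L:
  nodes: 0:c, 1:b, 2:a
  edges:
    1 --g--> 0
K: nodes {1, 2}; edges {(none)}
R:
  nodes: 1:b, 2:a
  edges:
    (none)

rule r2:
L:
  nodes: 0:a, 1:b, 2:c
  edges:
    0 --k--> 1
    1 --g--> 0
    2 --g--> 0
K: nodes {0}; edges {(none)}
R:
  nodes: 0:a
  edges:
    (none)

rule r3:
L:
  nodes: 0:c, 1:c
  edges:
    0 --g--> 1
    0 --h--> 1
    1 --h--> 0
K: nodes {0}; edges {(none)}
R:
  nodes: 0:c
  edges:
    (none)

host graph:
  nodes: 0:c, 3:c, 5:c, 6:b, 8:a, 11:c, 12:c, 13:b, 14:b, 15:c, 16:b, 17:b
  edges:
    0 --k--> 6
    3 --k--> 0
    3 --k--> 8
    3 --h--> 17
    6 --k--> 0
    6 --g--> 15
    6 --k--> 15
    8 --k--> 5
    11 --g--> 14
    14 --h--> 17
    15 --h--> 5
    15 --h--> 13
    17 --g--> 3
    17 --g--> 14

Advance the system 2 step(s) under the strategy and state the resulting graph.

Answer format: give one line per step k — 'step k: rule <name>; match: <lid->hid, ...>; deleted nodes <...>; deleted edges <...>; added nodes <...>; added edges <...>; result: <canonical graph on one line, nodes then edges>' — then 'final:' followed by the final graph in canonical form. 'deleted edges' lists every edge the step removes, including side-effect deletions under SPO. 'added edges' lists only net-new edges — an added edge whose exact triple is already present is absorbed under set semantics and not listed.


step 1: rule r1; match: 0->3, 1->17, 2->8; deleted nodes 3; deleted edges (3,0,k); (3,8,k); (3,17,h); (17,3,g); added nodes (none); added edges (none); result: nodes: 0:c, 5:c, 6:b, 8:a, 11:c, 12:c, 13:b, 14:b, 15:c, 16:b, 17:b edges: (0,6,k); (6,0,k); (6,15,g); (6,15,k); (8,5,k); (11,14,g); (14,17,h); (15,5,h); (15,13,h); (17,14,g)
step 2: rule r1; match: 0->15, 1->6, 2->8; deleted nodes 15; deleted edges (6,15,g); (6,15,k); (15,5,h); (15,13,h); added nodes (none); added edges (none); result: nodes: 0:c, 5:c, 6:b, 8:a, 11:c, 12:c, 13:b, 14:b, 16:b, 17:b edges: (0,6,k); (6,0,k); (8,5,k); (11,14,g); (14,17,h); (17,14,g)
final:
nodes: 0:c, 5:c, 6:b, 8:a, 11:c, 12:c, 13:b, 14:b, 16:b, 17:b
edges: (0,6,k); (6,0,k); (8,5,k); (11,14,g); (14,17,h); (17,14,g)


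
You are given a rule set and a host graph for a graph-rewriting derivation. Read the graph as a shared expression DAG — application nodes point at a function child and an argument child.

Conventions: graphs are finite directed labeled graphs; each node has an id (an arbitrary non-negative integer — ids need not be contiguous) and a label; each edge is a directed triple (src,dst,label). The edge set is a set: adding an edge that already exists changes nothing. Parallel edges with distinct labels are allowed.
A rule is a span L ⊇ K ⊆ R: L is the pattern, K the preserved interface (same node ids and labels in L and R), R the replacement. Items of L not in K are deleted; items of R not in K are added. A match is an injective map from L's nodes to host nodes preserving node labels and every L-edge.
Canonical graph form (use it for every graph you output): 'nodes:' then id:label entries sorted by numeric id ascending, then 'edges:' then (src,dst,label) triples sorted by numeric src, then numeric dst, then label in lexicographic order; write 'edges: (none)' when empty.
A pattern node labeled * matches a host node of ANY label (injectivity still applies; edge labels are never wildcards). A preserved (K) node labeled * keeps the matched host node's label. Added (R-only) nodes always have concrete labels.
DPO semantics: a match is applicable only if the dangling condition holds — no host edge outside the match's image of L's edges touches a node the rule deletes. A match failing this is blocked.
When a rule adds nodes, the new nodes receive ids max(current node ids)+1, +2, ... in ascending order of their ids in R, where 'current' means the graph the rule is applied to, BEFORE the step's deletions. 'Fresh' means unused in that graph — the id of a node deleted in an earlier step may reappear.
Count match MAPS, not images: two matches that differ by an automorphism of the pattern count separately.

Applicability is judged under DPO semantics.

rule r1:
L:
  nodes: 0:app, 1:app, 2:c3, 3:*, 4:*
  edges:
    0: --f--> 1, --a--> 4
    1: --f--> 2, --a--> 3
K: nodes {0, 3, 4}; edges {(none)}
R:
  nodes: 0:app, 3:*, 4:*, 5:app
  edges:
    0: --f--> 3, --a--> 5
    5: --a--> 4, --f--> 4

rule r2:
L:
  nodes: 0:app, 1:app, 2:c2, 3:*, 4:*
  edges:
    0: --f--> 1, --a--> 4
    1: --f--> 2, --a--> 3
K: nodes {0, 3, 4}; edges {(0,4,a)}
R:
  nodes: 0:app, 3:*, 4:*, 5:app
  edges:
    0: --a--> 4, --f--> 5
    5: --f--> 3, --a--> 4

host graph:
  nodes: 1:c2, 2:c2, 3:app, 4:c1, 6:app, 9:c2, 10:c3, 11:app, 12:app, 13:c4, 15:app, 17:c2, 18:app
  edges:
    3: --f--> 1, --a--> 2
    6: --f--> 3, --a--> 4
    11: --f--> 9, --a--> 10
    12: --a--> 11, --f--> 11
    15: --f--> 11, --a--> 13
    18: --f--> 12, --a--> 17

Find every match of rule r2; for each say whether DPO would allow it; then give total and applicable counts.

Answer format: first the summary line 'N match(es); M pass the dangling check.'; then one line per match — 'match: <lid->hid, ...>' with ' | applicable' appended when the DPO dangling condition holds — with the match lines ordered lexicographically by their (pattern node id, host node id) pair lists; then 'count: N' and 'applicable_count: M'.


2 match(es); 1 pass the dangling check.
match: 0->6, 1->3, 2->1, 3->2, 4->4 | applicable
match: 0->15, 1->11, 2->9, 3->10, 4->13
count: 2
applicable_count: 1
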